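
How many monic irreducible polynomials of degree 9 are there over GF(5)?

By the necklace-counting formula, N_5(9) = (1/9) Σ_{d|9} μ(9/d)·5^d.
Divisors of 9: 1, 3, 9; μ(9/d) for each: 0, -1, 1.
Σ = − 5^3 + 5^9 = 1953000.
N = 1953000/9 = 217000.

217000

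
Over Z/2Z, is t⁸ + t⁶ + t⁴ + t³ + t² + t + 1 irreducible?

Write f(t) = t⁸ + t⁶ + t⁴ + t³ + t² + t + 1.
Check for roots in Z/2Z: f(0) = 1; f(1) = 1.
No roots, so no linear factors.
Monic irreducibles of degree 2 over GF(2): t² + t + 1.
None of them divide f (all give nonzero remainder).
Monic irreducibles of degree 3 over GF(2): t³ + t + 1, t³ + t² + 1.
None of them divide f (all give nonzero remainder).
Monic irreducibles of degree 4 over GF(2): t⁴ + t + 1, t⁴ + t³ + 1, t⁴ + t³ + t² + t + 1.
None of them divide f (all give nonzero remainder).
No irreducible factor of degree ≤ 4 exists, so f is irreducible over GF(2).

Yes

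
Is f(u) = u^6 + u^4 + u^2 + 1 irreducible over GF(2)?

No

Check for roots in GF(2): f(0) = 1; f(1) = 0 → root.
f(1) = 0, so (u − 1) divides f(u); f is reducible.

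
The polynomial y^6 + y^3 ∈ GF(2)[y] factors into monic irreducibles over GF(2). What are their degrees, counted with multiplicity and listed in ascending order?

Write h(y) = y^6 + y^3.
Roots in GF(2): h(0) = 0 → root; h(1) = 0 → root.
Linear factors from roots: (y), (y + 1).
Complete factorization: h(y) = (y + 1)·(y)^3·(y^2 + y + 1).
Factor degrees with multiplicity: 1 + 1 + 1 + 1 + 2 = 6.

1, 1, 1, 1, 2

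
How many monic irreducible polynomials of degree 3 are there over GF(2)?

2

The number of monic irreducibles of degree 3 over GF(2) is (1/3)·Σ_{d∣3} μ(3/d) 2^d.
Divisors of 3: 1, 3; μ(3/d) for each: -1, 1.
Σ = − 2^1 + 2^3 = 6.
N = 6/3 = 2.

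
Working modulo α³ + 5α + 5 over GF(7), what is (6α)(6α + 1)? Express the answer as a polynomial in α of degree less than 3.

Multiply in GF(7)[α]: (6α)·(6α + 1) = α² + 6α.
Reduced: α² + 6α.

α^2 + 6α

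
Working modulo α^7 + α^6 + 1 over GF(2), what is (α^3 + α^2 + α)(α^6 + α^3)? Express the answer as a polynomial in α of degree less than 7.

Multiply in GF(2)[α]: (α^3 + α^2 + α)·(α^6 + α^3) = α^9 + α^8 + α^7 + α^6 + α^5 + α^4.
Reduce using α^7 ≡ α^6 + 1 (mod α^7 + α^6 + 1).
Reduced: α^5 + α^4 + α^2 + 1.

α^5 + α^4 + α^2 + 1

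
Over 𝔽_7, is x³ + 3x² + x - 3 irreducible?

Yes

Write P(x) = x³ + 3x² + x - 3.
Check for roots in 𝔽_7: P(0) = 4; P(1) = 2; P(2) = 5; P(3) = 5; P(4) = 1; P(5) = 6; P(6) = 5.
No roots. A degree-3 polynomial over a field with no linear factor is irreducible.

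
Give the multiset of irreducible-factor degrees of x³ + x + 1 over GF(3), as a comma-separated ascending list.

1, 2

Write g(x) = x³ + x + 1.
Roots in GF(3): g(0) = 1; g(1) = 0 → root; g(2) = 2.
Linear factors from roots: (x + 2).
Complete factorization: g(x) = (x + 2)·(x² + x + 2).
Factor degrees with multiplicity: 1 + 2 = 3.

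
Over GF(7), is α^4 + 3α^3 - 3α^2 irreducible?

Write P(α) = α^4 + 3α^3 - 3α^2.
Check for roots in GF(7): P(0) = 0 → root; P(1) = 1; P(2) = 0 → root; P(3) = 2; P(4) = 1; P(5) = 1; P(6) = 2.
P(0) = 0, so (α) divides P(α); P is reducible.

No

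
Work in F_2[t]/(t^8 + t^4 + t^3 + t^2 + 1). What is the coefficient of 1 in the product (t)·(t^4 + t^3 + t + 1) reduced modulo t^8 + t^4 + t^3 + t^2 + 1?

Multiply in F_2[t]: (t)·(t^4 + t^3 + t + 1) = t^5 + t^4 + t^2 + t.
Reduced: t^5 + t^4 + t^2 + t.

0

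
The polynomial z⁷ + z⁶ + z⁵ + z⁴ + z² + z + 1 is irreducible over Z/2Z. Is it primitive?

Write f(z) = z⁷ + z⁶ + z⁵ + z⁴ + z² + z + 1.
|GF(2^7)^×| = 2^7 − 1 = 127. Prime factorization: 127 = 127.
f is primitive ⇔ z has order 127 in GF(2)[z]/(f), i.e. z^(127/q) ≠ 1 for each prime q | 127.
z^(1) mod f = z.
None equal 1, so z has full order 127; f is primitive.

Yes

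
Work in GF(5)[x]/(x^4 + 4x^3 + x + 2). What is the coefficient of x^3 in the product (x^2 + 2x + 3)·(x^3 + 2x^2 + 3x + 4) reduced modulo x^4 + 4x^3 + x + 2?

Multiply in GF(5)[x]: (x^2 + 2x + 3)·(x^3 + 2x^2 + 3x + 4) = x^5 + 4x^4 + x^2 + 2x + 2.
Reduce using x^4 ≡ x^3 + 4x + 3 (mod x^4 + 4x^3 + x + 2).
Reduced: 2.

0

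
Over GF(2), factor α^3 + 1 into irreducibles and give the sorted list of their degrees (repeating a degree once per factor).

Write h(α) = α^3 + 1.
Roots in GF(2): h(0) = 1; h(1) = 0 → root.
Linear factors from roots: (α + 1).
Complete factorization: h(α) = (α + 1)·(α^2 + α + 1).
Factor degrees with multiplicity: 1 + 2 = 3.

1, 2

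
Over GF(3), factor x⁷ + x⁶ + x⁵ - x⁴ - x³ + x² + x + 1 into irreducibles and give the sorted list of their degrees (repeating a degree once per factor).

1, 1, 1, 4

Write f(x) = x⁷ + x⁶ + x⁵ - x⁴ - x³ + x² + x + 1.
Roots in GF(3): f(0) = 1; f(1) = 1; f(2) = 0 → root.
Linear factors from roots: (x + 1).
Complete factorization: f(x) = (x + 1)^3·(x⁴ + x³ + x² + x + 1).
Factor degrees with multiplicity: 1 + 1 + 1 + 4 = 7.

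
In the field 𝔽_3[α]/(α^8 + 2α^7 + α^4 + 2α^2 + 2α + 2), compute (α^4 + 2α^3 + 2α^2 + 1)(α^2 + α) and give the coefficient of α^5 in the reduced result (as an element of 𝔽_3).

Multiply in 𝔽_3[α]: (α^4 + 2α^3 + 2α^2 + 1)·(α^2 + α) = α^6 + α^4 + 2α^3 + α^2 + α.
Reduced: α^6 + α^4 + 2α^3 + α^2 + α.

0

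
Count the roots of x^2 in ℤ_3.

Write h(x) = x^2.
Evaluate at each of the 3 elements of ℤ_3:
h(0) = 0 → root; h(1) = 1; h(2) = 1.
Roots: {0}.

1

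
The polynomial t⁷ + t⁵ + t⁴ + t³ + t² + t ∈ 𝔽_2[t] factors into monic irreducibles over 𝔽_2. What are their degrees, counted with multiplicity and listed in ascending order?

Write h(t) = t⁷ + t⁵ + t⁴ + t³ + t² + t.
Roots in 𝔽_2: h(0) = 0 → root; h(1) = 0 → root.
Linear factors from roots: (t), (t + 1).
Complete factorization: h(t) = (t)·(t + 1)^2·(t⁴ + t + 1).
Factor degrees with multiplicity: 1 + 1 + 1 + 4 = 7.

1, 1, 1, 4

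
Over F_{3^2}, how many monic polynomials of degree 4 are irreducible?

The number of monic irreducibles of degree 4 over GF(9) is (1/4)·Σ_{d∣4} μ(4/d) 9^d.
Divisors of 4: 1, 2, 4; μ(4/d) for each: 0, -1, 1.
Σ = − 9^2 + 9^4 = 6480.
N = 6480/4 = 1620.

1620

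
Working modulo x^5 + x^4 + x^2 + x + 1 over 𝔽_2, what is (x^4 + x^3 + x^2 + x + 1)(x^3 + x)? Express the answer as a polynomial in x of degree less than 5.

Multiply in 𝔽_2[x]: (x^4 + x^3 + x^2 + x + 1)·(x^3 + x) = x^7 + x^6 + x^2 + x.
Reduce using x^5 ≡ x^4 + x^2 + x + 1 (mod x^5 + x^4 + x^2 + x + 1).
Reduced: x^4 + x^3 + x.

x^4 + x^3 + x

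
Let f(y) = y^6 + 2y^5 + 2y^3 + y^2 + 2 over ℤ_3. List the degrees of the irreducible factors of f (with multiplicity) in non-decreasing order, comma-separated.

1, 2, 3

Roots in ℤ_3: f(0) = 2; f(1) = 2; f(2) = 0 → root.
Linear factors from roots: (y + 1).
Complete factorization: f(y) = (y + 1)·(y^2 + 1)·(y^3 + y^2 + y + 2).
Factor degrees with multiplicity: 1 + 2 + 3 = 6.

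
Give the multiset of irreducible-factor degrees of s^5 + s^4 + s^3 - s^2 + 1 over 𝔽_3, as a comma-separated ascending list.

1, 2, 2

Write h(s) = s^5 + s^4 + s^3 - s^2 + 1.
Roots in 𝔽_3: h(0) = 1; h(1) = 0 → root; h(2) = 2.
Linear factors from roots: (s - 1).
Complete factorization: h(s) = (s - 1)·(s^2 + 1)·(s^2 - s - 1).
Factor degrees with multiplicity: 1 + 2 + 2 = 5.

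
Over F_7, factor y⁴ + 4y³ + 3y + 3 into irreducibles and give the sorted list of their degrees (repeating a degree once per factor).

2, 2

Write h(y) = y⁴ + 4y³ + 3y + 3.
Complete factorization: h(y) = (y² + y + 3)·(y² + 3y + 1).
Factor degrees with multiplicity: 2 + 2 = 4.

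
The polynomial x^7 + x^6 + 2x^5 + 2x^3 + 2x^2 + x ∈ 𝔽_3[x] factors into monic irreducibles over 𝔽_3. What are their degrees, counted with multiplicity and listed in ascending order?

Write f(x) = x^7 + x^6 + 2x^5 + 2x^3 + 2x^2 + x.
Roots in 𝔽_3: f(0) = 0 → root; f(1) = 0 → root; f(2) = 0 → root.
Linear factors from roots: (x), (x + 2), (x + 1).
Complete factorization: f(x) = (x)·(x + 1)·(x + 2)·(x^2 + 1)·(x^2 + x + 2).
Factor degrees with multiplicity: 1 + 1 + 1 + 2 + 2 = 7.

1, 1, 1, 2, 2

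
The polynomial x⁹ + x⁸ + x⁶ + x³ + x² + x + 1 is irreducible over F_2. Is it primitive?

Write f(x) = x⁹ + x⁸ + x⁶ + x³ + x² + x + 1.
|GF(2^9)^×| = 2^9 − 1 = 511. Prime factorization: 511 = 7·73.
f is primitive ⇔ x has order 511 in GF(2)[x]/(f), i.e. x^(511/q) ≠ 1 for each prime q | 511.
x^(73) mod f = x⁷ + x⁵ + x⁴ + x².
x^(7) mod f = x⁷.
None equal 1, so x has full order 511; f is primitive.

Yes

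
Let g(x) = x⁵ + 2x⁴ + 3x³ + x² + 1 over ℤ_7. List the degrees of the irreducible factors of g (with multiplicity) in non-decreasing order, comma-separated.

Linear factors from roots: (x + 1).
Complete factorization: g(x) = (x + 1)·(x² + 3x - 2)·(x² - 2x + 3).
Factor degrees with multiplicity: 1 + 2 + 2 = 5.

1, 2, 2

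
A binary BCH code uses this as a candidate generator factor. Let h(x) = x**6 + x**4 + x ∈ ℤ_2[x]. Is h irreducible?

No

Check for roots in ℤ_2: h(0) = 0 → root; h(1) = 1.
h(0) = 0, so (x) divides h(x); h is reducible.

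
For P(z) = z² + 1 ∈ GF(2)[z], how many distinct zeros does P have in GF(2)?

1

Evaluate at each of the 2 elements of GF(2):
P(0) = 1; P(1) = 0 → root.
Roots: {1}.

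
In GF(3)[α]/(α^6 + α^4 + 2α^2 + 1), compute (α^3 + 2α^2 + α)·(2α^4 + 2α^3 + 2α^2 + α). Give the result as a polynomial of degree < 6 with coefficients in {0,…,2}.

α^4 + α^2 + α

Multiply in GF(3)[α]: (α^3 + 2α^2 + α)·(2α^4 + 2α^3 + 2α^2 + α) = 2α^7 + 2α^5 + α^4 + α^3 + α^2.
Reduce using α^6 ≡ 2α^4 + α^2 + 2 (mod α^6 + α^4 + 2α^2 + 1).
Reduced: α^4 + α^2 + α.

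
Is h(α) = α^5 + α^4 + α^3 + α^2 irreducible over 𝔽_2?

Check for roots in 𝔽_2: h(0) = 0 → root; h(1) = 0 → root.
h(0) = 0, so (α) divides h(α); h is reducible.

No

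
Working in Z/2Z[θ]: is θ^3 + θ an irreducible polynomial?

No

Write P(θ) = θ^3 + θ.
Check for roots in Z/2Z: P(0) = 0 → root; P(1) = 0 → root.
P(0) = 0, so (θ) divides P(θ); P is reducible.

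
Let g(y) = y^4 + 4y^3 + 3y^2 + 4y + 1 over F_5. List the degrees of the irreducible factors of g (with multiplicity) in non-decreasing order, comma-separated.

2, 2

Roots in F_5: g(0) = 1; g(1) = 3; g(2) = 4; g(3) = 4; g(4) = 2.
Complete factorization: g(y) = (y^2 + y + 2)·(y^2 + 3y + 3).
Factor degrees with multiplicity: 2 + 2 = 4.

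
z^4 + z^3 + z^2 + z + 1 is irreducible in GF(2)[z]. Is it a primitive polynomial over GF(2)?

No

Write f(z) = z^4 + z^3 + z^2 + z + 1.
|GF(2^4)^×| = 2^4 − 1 = 15. Prime factorization: 15 = 3·5.
f is primitive ⇔ z has order 15 in GF(2)[z]/(f), i.e. z^(15/q) ≠ 1 for each prime q | 15.
z^(5) mod f = 1
z^(3) mod f = z^3.
Since z^(5) = 1, the order of z divides 5 < 15; not primitive.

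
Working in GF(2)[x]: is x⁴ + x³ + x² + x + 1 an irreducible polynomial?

Yes

Write m(x) = x⁴ + x³ + x² + x + 1.
Check for roots in GF(2): m(0) = 1; m(1) = 1.
No roots, so no linear factors.
Monic irreducibles of degree 2 over GF(2): x² + x + 1.
None of them divide m (all give nonzero remainder).
No irreducible factor of degree ≤ 2 exists, so m is irreducible over GF(2).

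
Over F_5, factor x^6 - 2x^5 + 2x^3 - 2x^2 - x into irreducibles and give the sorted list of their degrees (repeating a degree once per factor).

1, 1, 4

Write h(x) = x^6 - 2x^5 + 2x^3 - 2x^2 - x.
Roots in F_5: h(0) = 0 → root; h(1) = 3; h(2) = 1; h(3) = 1; h(4) = 0 → root.
Linear factors from roots: (x), (x + 1).
Complete factorization: h(x) = (x)·(x + 1)·(x^4 + 2x^3 - 2x^2 - x - 1).
Factor degrees with multiplicity: 1 + 1 + 4 = 6.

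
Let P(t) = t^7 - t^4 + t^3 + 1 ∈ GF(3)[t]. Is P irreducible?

Yes

Check for roots in GF(3): P(0) = 1; P(1) = 2; P(2) = 1.
No roots, so no linear factors.
Monic irreducibles of degree 2 over GF(3): t^2 + 1, t^2 + t - 1, t^2 - t - 1.
None of them divide P (all give nonzero remainder).
Degree-3 irreducible divisors: test the 8 monic irreducibles of degree 3 over GF(3).
None of them divide P (all give nonzero remainder).
No irreducible factor of degree ≤ 3 exists, so P is irreducible over GF(3).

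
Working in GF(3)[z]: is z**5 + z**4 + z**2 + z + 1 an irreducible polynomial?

Write P(z) = z**5 + z**4 + z**2 + z + 1.
Check for roots in GF(3): P(0) = 1; P(1) = 2; P(2) = 1.
No roots, so no linear factors.
Monic irreducibles of degree 2 over GF(3): z**2 + 1, z**2 + z - 1, z**2 - z - 1.
None of them divide P (all give nonzero remainder).
No irreducible factor of degree ≤ 2 exists, so P is irreducible over GF(3).

Yes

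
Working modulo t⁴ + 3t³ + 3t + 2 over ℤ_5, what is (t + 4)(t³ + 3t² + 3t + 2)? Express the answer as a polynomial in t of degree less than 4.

Multiply in ℤ_5[t]: (t + 4)·(t³ + 3t² + 3t + 2) = t⁴ + 2t³ + 4t + 3.
Reduce using t⁴ ≡ 2t³ + 2t + 3 (mod t⁴ + 3t³ + 3t + 2).
Reduced: 4t³ + t + 1.

4t^3 + t + 1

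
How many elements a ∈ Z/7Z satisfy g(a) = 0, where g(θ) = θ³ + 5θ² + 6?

0

Evaluate at each of the 7 elements of Z/7Z:
g(0) = 6; g(1) = 5; g(2) = 6; g(3) = 1; g(4) = 3; g(5) = 4; g(6) = 3.
No element is a root.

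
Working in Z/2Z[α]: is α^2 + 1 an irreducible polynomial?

Write g(α) = α^2 + 1.
Check for roots in Z/2Z: g(0) = 1; g(1) = 0 → root.
g(1) = 0, so (α − 1) divides g(α); g is reducible.

No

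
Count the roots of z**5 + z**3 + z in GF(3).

3

Write P(z) = z**5 + z**3 + z.
Evaluate at each of the 3 elements of GF(3):
P(0) = 0 → root; P(1) = 0 → root; P(2) = 0 → root.
Roots: {0, 1, 2}.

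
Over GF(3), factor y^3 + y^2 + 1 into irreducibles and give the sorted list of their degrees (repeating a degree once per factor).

1, 2

Write f(y) = y^3 + y^2 + 1.
Roots in GF(3): f(0) = 1; f(1) = 0 → root; f(2) = 1.
Linear factors from roots: (y + 2).
Complete factorization: f(y) = (y + 2)·(y^2 + 2y + 2).
Factor degrees with multiplicity: 1 + 2 = 3.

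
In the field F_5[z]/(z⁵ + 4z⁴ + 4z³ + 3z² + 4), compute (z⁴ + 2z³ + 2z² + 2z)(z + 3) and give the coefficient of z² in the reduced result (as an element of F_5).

0

Multiply in F_5[z]: (z⁴ + 2z³ + 2z² + 2z)·(z + 3) = z⁵ + 3z³ + 3z² + z.
Reduce using z⁵ ≡ z⁴ + z³ + 2z² + 1 (mod z⁵ + 4z⁴ + 4z³ + 3z² + 4).
Reduced: z⁴ + 4z³ + z + 1.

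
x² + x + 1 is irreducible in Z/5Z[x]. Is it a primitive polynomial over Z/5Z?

Write f(x) = x² + x + 1.
|GF(5^2)^×| = 5^2 − 1 = 24. Prime factorization: 24 = 2^3·3.
f is primitive ⇔ x has order 24 in GF(5)[x]/(f), i.e. x^(24/q) ≠ 1 for each prime q | 24.
x^(12) mod f = 1
x^(8) mod f = 4x + 4.
Since x^(12) = 1, the order of x divides 12 < 24; not primitive.

No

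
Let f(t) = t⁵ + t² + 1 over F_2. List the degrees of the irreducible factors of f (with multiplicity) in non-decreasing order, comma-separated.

Roots in F_2: f(0) = 1; f(1) = 1.
Complete factorization: f(t) = (t⁵ + t² + 1).
Factor degrees with multiplicity: 5 = 5.

5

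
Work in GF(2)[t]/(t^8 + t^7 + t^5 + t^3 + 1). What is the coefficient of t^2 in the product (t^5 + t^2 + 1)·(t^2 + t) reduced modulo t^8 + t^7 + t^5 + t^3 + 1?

1

Multiply in GF(2)[t]: (t^5 + t^2 + 1)·(t^2 + t) = t^7 + t^6 + t^4 + t^3 + t^2 + t.
Reduced: t^7 + t^6 + t^4 + t^3 + t^2 + t.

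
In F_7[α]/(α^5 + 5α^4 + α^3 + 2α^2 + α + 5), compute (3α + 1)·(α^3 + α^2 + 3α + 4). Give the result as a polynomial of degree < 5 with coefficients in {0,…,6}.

3α^4 + 4α^3 + 3α^2 + α + 4

Multiply in F_7[α]: (3α + 1)·(α^3 + α^2 + 3α + 4) = 3α^4 + 4α^3 + 3α^2 + α + 4.
Reduced: 3α^4 + 4α^3 + 3α^2 + α + 4.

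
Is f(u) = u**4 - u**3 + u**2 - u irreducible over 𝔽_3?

Check for roots in 𝔽_3: f(0) = 0 → root; f(1) = 0 → root; f(2) = 1.
f(0) = 0, so (u) divides f(u); f is reducible.

No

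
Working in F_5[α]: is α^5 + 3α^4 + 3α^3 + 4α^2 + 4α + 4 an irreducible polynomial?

Write m(α) = α^5 + 3α^4 + 3α^3 + 4α^2 + 4α + 4.
Check for roots in F_5: m(0) = 4; m(1) = 4; m(2) = 2; m(3) = 4; m(4) = 3.
No roots, so no linear factors.
Degree-2 irreducible divisors: test the 10 monic irreducibles of degree 2 over GF(5).
None of them divide m (all give nonzero remainder).
No irreducible factor of degree ≤ 2 exists, so m is irreducible over GF(5).

Yes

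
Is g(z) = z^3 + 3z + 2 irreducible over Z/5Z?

Check for roots in Z/5Z: g(0) = 2; g(1) = 1; g(2) = 1; g(3) = 3; g(4) = 3.
No roots. A degree-3 polynomial over a field with no linear factor is irreducible.

Yes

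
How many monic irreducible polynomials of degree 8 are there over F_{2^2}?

8160

By the necklace-counting formula, N_4(8) = (1/8) Σ_{d|8} μ(8/d)·4^d.
Divisors of 8: 1, 2, 4, 8; μ(8/d) for each: 0, 0, -1, 1.
Σ = − 4^4 + 4^8 = 65280.
N = 65280/8 = 8160.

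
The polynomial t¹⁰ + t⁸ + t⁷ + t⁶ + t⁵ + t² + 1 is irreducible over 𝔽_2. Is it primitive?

Yes

Write f(t) = t¹⁰ + t⁸ + t⁷ + t⁶ + t⁵ + t² + 1.
|GF(2^10)^×| = 2^10 − 1 = 1023. Prime factorization: 1023 = 3·11·31.
f is primitive ⇔ t has order 1023 in GF(2)[t]/(f), i.e. t^(1023/q) ≠ 1 for each prime q | 1023.
t^(341) mod f = t⁹ + t⁶ + t⁵ + t² + t.
t^(93) mod f = t⁸ + t⁷ + t² + t.
t^(33) mod f = t⁷ + t⁶ + t⁵ + t⁴ + t + 1.
None equal 1, so t has full order 1023; f is primitive.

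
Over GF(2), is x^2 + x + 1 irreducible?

Write m(x) = x^2 + x + 1.
Check for roots in GF(2): m(0) = 1; m(1) = 1.
No roots. A degree-2 polynomial over a field with no linear factor is irreducible.

Yes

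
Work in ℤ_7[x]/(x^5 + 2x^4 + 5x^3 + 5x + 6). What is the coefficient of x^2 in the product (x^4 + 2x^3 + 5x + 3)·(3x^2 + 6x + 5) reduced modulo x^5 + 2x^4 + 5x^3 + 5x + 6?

3

Multiply in ℤ_7[x]: (x^4 + 2x^3 + 5x + 3)·(3x^2 + 6x + 5) = 3x^6 + 5x^5 + 3x^4 + 4x^3 + 4x^2 + x + 1.
Reduce using x^5 ≡ 5x^4 + 2x^3 + 2x + 1 (mod x^5 + 2x^4 + 5x^3 + 5x + 6).
Reduced: 4x^4 + 2x^3 + 3x^2 + 2x.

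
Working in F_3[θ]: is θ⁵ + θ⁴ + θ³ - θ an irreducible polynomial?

Write h(θ) = θ⁵ + θ⁴ + θ³ - θ.
Check for roots in F_3: h(0) = 0 → root; h(1) = 2; h(2) = 0 → root.
h(0) = 0, so (θ) divides h(θ); h is reducible.

No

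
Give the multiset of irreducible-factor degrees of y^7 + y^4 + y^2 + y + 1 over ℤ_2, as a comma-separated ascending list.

Write h(y) = y^7 + y^4 + y^2 + y + 1.
Roots in ℤ_2: h(0) = 1; h(1) = 1.
Complete factorization: h(y) = (y^2 + y + 1)^2·(y^3 + y + 1).
Factor degrees with multiplicity: 2 + 2 + 3 = 7.

2, 2, 3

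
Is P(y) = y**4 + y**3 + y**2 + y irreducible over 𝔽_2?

No

Check for roots in 𝔽_2: P(0) = 0 → root; P(1) = 0 → root.
P(0) = 0, so (y) divides P(y); P is reducible.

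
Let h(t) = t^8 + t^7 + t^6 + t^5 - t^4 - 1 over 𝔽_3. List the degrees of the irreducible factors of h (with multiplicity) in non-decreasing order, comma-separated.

8

Roots in 𝔽_3: h(0) = 2; h(1) = 2; h(2) = 1.
Complete factorization: h(t) = (t^8 + t^7 + t^6 + t^5 - t^4 - 1).
Factor degrees with multiplicity: 8 = 8.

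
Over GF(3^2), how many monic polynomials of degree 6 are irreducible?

The number of monic irreducibles of degree 6 over GF(9) is (1/6)·Σ_{d∣6} μ(6/d) 9^d.
Divisors of 6: 1, 2, 3, 6; μ(6/d) for each: 1, -1, -1, 1.
Σ = 9^1 − 9^2 − 9^3 + 9^6 = 530640.
N = 530640/6 = 88440.

88440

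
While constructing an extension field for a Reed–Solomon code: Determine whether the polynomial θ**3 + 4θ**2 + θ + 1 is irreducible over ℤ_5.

Write h(θ) = θ**3 + 4θ**2 + θ + 1.
Check for roots in ℤ_5: h(0) = 1; h(1) = 2; h(2) = 2; h(3) = 2; h(4) = 3.
No roots. A degree-3 polynomial over a field with no linear factor is irreducible.

Yes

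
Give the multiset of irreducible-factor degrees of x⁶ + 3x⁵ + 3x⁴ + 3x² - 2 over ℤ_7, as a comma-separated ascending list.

2, 2, 2

Write g(x) = x⁶ + 3x⁵ + 3x⁴ + 3x² - 2.
Complete factorization: g(x) = (x² - 2x + 3)·(x² - x + 3)·(x² - x - 1).
Factor degrees with multiplicity: 2 + 2 + 2 = 6.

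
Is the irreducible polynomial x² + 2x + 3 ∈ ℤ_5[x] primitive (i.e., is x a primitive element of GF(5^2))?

Write f(x) = x² + 2x + 3.
|GF(5^2)^×| = 5^2 − 1 = 24. Prime factorization: 24 = 2^3·3.
f is primitive ⇔ x has order 24 in GF(5)[x]/(f), i.e. x^(24/q) ≠ 1 for each prime q | 24.
x^(12) mod f = 4.
x^(8) mod f = 4x + 1.
None equal 1, so x has full order 24; f is primitive.

Yes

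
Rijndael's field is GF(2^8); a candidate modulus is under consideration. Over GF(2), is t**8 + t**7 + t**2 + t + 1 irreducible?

Write g(t) = t**8 + t**7 + t**2 + t + 1.
Check for roots in GF(2): g(0) = 1; g(1) = 1.
No roots, so no linear factors.
Monic irreducibles of degree 2 over GF(2): t**2 + t + 1.
None of them divide g (all give nonzero remainder).
Monic irreducibles of degree 3 over GF(2): t**3 + t + 1, t**3 + t**2 + 1.
None of them divide g (all give nonzero remainder).
Monic irreducibles of degree 4 over GF(2): t**4 + t + 1, t**4 + t**3 + 1, t**4 + t**3 + t**2 + t + 1.
None of them divide g (all give nonzero remainder).
No irreducible factor of degree ≤ 4 exists, so g is irreducible over GF(2).

Yes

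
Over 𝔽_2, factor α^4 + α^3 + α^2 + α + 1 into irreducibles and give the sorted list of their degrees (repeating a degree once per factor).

Write g(α) = α^4 + α^3 + α^2 + α + 1.
Roots in 𝔽_2: g(0) = 1; g(1) = 1.
Complete factorization: g(α) = (α^4 + α^3 + α^2 + α + 1).
Factor degrees with multiplicity: 4 = 4.

4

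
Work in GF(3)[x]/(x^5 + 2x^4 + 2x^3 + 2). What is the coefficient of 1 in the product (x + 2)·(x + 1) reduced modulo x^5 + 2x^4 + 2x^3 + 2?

2

Multiply in GF(3)[x]: (x + 2)·(x + 1) = x^2 + 2.
Reduced: x^2 + 2.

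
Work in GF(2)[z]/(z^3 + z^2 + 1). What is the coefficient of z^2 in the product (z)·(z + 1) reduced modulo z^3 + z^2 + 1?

Multiply in GF(2)[z]: (z)·(z + 1) = z^2 + z.
Reduced: z^2 + z.

1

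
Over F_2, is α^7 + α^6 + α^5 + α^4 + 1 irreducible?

Write h(α) = α^7 + α^6 + α^5 + α^4 + 1.
Check for roots in F_2: h(0) = 1; h(1) = 1.
No roots, so no linear factors.
Monic irreducibles of degree 2 over GF(2): α^2 + α + 1.
None of them divide h (all give nonzero remainder).
Monic irreducibles of degree 3 over GF(2): α^3 + α + 1, α^3 + α^2 + 1.
None of them divide h (all give nonzero remainder).
No irreducible factor of degree ≤ 3 exists, so h is irreducible over GF(2).

Yes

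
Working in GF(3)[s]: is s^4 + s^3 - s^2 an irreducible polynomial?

Write g(s) = s^4 + s^3 - s^2.
Check for roots in GF(3): g(0) = 0 → root; g(1) = 1; g(2) = 2.
g(0) = 0, so (s) divides g(s); g is reducible.

No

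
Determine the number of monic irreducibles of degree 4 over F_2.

3

By the necklace-counting formula, N_2(4) = (1/4) Σ_{d|4} μ(4/d)·2^d.
Divisors of 4: 1, 2, 4; μ(4/d) for each: 0, -1, 1.
Σ = − 2^2 + 2^4 = 12.
N = 12/4 = 3.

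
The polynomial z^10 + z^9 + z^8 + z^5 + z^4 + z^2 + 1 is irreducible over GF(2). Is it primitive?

No

Write f(z) = z^10 + z^9 + z^8 + z^5 + z^4 + z^2 + 1.
|GF(2^10)^×| = 2^10 − 1 = 1023. Prime factorization: 1023 = 3·11·31.
f is primitive ⇔ z has order 1023 in GF(2)[z]/(f), i.e. z^(1023/q) ≠ 1 for each prime q | 1023.
z^(341) mod f = 1
z^(93) mod f = z^8 + z^5 + z^3 + z^2 + z.
z^(33) mod f = z^8 + z^6 + z^2 + 1.
Since z^(341) = 1, the order of z divides 341 < 1023; not primitive.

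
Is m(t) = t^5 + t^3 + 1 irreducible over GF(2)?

Yes

Check for roots in GF(2): m(0) = 1; m(1) = 1.
No roots, so no linear factors.
Monic irreducibles of degree 2 over GF(2): t^2 + t + 1.
None of them divide m (all give nonzero remainder).
No irreducible factor of degree ≤ 2 exists, so m is irreducible over GF(2).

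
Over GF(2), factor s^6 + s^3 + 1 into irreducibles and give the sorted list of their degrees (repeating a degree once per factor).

Write g(s) = s^6 + s^3 + 1.
Roots in GF(2): g(0) = 1; g(1) = 1.
Complete factorization: g(s) = (s^6 + s^3 + 1).
Factor degrees with multiplicity: 6 = 6.

6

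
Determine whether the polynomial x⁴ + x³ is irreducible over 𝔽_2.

Write m(x) = x⁴ + x³.
Check for roots in 𝔽_2: m(0) = 0 → root; m(1) = 0 → root.
m(0) = 0, so (x) divides m(x); m is reducible.

No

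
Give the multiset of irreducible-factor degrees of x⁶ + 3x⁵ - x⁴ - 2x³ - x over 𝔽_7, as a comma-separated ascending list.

1, 1, 1, 1, 2

Write f(x) = x⁶ + 3x⁵ - x⁴ - 2x³ - x.
Linear factors from roots: (x), (x - 1), (x - 2), (x + 1).
Complete factorization: f(x) = (x)·(x + 1)·(x - 2)·(x - 1)·(x² - 2x + 3).
Factor degrees with multiplicity: 1 + 1 + 1 + 1 + 2 = 6.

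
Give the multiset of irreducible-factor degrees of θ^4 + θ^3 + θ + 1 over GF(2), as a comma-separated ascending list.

1, 1, 2

Write h(θ) = θ^4 + θ^3 + θ + 1.
Roots in GF(2): h(0) = 1; h(1) = 0 → root.
Linear factors from roots: (θ + 1).
Complete factorization: h(θ) = (θ + 1)^2·(θ^2 + θ + 1).
Factor degrees with multiplicity: 1 + 1 + 2 = 4.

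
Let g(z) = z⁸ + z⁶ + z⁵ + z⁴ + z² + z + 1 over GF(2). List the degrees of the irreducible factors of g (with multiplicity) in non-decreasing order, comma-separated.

Roots in GF(2): g(0) = 1; g(1) = 1.
Complete factorization: g(z) = (z⁸ + z⁶ + z⁵ + z⁴ + z² + z + 1).
Factor degrees with multiplicity: 8 = 8.

8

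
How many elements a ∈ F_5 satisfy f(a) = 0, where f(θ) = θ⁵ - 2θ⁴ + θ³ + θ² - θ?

3

Evaluate at each of the 5 elements of F_5:
f(0) = 0 → root; f(1) = 0 → root; f(2) = 0 → root; f(3) = 4; f(4) = 3.
Roots: {0, 1, 2}.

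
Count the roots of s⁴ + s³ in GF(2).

2

Write h(s) = s⁴ + s³.
Evaluate at each of the 2 elements of GF(2):
h(0) = 0 → root; h(1) = 0 → root.
Roots: {0, 1}.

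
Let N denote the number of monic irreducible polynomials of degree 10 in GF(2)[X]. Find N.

99

Gauss's count: N_{2}(10) = (1/10) Σ_{d|10} μ(10/d)·2^d.
Divisors of 10: 1, 2, 5, 10; μ(10/d) for each: 1, -1, -1, 1.
Σ = 2^1 − 2^2 − 2^5 + 2^10 = 990.
N = 990/10 = 99.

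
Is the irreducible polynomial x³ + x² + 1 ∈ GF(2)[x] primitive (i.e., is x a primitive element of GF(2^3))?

Yes

Write f(x) = x³ + x² + 1.
|GF(2^3)^×| = 2^3 − 1 = 7. Prime factorization: 7 = 7.
f is primitive ⇔ x has order 7 in GF(2)[x]/(f), i.e. x^(7/q) ≠ 1 for each prime q | 7.
x^(1) mod f = x.
None equal 1, so x has full order 7; f is primitive.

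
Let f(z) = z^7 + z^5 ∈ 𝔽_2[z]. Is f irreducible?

No

Check for roots in 𝔽_2: f(0) = 0 → root; f(1) = 0 → root.
f(0) = 0, so (z) divides f(z); f is reducible.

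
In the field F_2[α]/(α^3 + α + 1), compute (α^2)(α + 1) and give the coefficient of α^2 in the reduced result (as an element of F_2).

1

Multiply in F_2[α]: (α^2)·(α + 1) = α^3 + α^2.
Reduce using α^3 ≡ α + 1 (mod α^3 + α + 1).
Reduced: α^2 + α + 1.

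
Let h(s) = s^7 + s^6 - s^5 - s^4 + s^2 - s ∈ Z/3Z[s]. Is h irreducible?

Check for roots in Z/3Z: h(0) = 0 → root; h(1) = 0 → root; h(2) = 2.
h(0) = 0, so (s) divides h(s); h is reducible.

No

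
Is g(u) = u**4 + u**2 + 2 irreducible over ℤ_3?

Check for roots in ℤ_3: g(0) = 2; g(1) = 1; g(2) = 1.
No roots, so no linear factors.
Monic irreducibles of degree 2 over GF(3): u**2 + 1, u**2 + u + 2, u**2 + 2u + 2.
None of them divide g (all give nonzero remainder).
No irreducible factor of degree ≤ 2 exists, so g is irreducible over GF(3).

Yes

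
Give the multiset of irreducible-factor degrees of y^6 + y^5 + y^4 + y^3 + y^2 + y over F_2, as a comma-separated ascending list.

Write f(y) = y^6 + y^5 + y^4 + y^3 + y^2 + y.
Roots in F_2: f(0) = 0 → root; f(1) = 0 → root.
Linear factors from roots: (y), (y + 1).
Complete factorization: f(y) = (y)·(y + 1)·(y^2 + y + 1)^2.
Factor degrees with multiplicity: 1 + 1 + 2 + 2 = 6.

1, 1, 2, 2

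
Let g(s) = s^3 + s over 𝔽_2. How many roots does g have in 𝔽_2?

2

Evaluate at each of the 2 elements of 𝔽_2:
g(0) = 0 → root; g(1) = 0 → root.
Roots: {0, 1}.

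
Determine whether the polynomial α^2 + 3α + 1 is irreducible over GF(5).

Write f(α) = α^2 + 3α + 1.
Check for roots in GF(5): f(0) = 1; f(1) = 0 → root; f(2) = 1; f(3) = 4; f(4) = 4.
f(1) = 0, so (α − 1) divides f(α); f is reducible.

No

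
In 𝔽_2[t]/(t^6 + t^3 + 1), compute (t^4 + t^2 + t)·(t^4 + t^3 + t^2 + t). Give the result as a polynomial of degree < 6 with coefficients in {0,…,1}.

Multiply in 𝔽_2[t]: (t^4 + t^2 + t)·(t^4 + t^3 + t^2 + t) = t^8 + t^7 + t^5 + t^2.
Reduce using t^6 ≡ t^3 + 1 (mod t^6 + t^3 + 1).
Reduced: t^4 + t.

t^4 + t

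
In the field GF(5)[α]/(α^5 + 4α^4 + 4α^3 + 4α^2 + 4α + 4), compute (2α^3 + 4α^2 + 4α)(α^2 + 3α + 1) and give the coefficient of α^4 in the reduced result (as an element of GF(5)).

2

Multiply in GF(5)[α]: (2α^3 + 4α^2 + 4α)·(α^2 + 3α + 1) = 2α^5 + 3α^3 + α^2 + 4α.
Reduce using α^5 ≡ α^4 + α^3 + α^2 + α + 1 (mod α^5 + 4α^4 + 4α^3 + 4α^2 + 4α + 4).
Reduced: 2α^4 + 3α^2 + α + 2.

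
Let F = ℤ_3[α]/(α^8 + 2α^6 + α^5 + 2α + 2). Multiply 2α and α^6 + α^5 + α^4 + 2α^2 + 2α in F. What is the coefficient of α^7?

Multiply in ℤ_3[α]: (2α)·(α^6 + α^5 + α^4 + 2α^2 + 2α) = 2α^7 + 2α^6 + 2α^5 + α^3 + α^2.
Reduced: 2α^7 + 2α^6 + 2α^5 + α^3 + α^2.

2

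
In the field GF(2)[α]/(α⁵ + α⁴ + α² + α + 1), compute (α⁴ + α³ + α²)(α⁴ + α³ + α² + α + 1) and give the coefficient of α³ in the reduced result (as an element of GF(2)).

0

Multiply in GF(2)[α]: (α⁴ + α³ + α²)·(α⁴ + α³ + α² + α + 1) = α⁸ + α⁶ + α⁵ + α⁴ + α².
Reduce using α⁵ ≡ α⁴ + α² + α + 1 (mod α⁵ + α⁴ + α² + α + 1).
Reduced: α⁴.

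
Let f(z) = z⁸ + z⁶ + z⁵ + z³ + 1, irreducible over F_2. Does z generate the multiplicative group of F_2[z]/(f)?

|GF(2^8)^×| = 2^8 − 1 = 255. Prime factorization: 255 = 3·5·17.
f is primitive ⇔ z has order 255 in GF(2)[z]/(f), i.e. z^(255/q) ≠ 1 for each prime q | 255.
z^(85) mod f = z⁶ + z⁵ + z⁴ + z³ + z² + z + 1.
z^(51) mod f = z⁶ + z⁵ + z⁴ + z³.
z^(15) mod f = z⁷ + z⁵ + z⁴ + z² + 1.
None equal 1, so z has full order 255; f is primitive.

Yes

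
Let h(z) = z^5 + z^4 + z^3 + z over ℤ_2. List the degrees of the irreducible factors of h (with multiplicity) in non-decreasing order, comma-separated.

1, 1, 3

Roots in ℤ_2: h(0) = 0 → root; h(1) = 0 → root.
Linear factors from roots: (z), (z + 1).
Complete factorization: h(z) = (z)·(z + 1)·(z^3 + z + 1).
Factor degrees with multiplicity: 1 + 1 + 3 = 5.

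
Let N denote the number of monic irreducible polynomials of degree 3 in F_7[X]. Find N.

112

Gauss's count: N_{7}(3) = (1/3) Σ_{d|3} μ(3/d)·7^d.
Divisors of 3: 1, 3; μ(3/d) for each: -1, 1.
Σ = − 7^1 + 7^3 = 336.
N = 336/3 = 112.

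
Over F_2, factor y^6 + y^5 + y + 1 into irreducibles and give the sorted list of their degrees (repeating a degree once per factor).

Write h(y) = y^6 + y^5 + y + 1.
Roots in F_2: h(0) = 1; h(1) = 0 → root.
Linear factors from roots: (y + 1).
Complete factorization: h(y) = (y + 1)^2·(y^4 + y^3 + y^2 + y + 1).
Factor degrees with multiplicity: 1 + 1 + 4 = 6.

1, 1, 4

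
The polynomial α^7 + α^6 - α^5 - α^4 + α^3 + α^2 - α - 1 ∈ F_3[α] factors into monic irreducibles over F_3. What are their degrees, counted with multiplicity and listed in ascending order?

Write h(α) = α^7 + α^6 - α^5 - α^4 + α^3 + α^2 - α - 1.
Roots in F_3: h(0) = 2; h(1) = 0 → root; h(2) = 0 → root.
Linear factors from roots: (α - 1), (α + 1).
Complete factorization: h(α) = (α - 1)·(α + 1)^2·(α^2 + α - 1)·(α^2 - α - 1).
Factor degrees with multiplicity: 1 + 1 + 1 + 2 + 2 = 7.

1, 1, 1, 2, 2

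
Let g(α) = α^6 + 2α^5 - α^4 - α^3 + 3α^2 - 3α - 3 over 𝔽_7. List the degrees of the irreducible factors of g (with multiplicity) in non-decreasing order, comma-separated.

1, 2, 3

Linear factors from roots: (α + 2).
Complete factorization: g(α) = (α + 2)·(α^2 + 2)·(α^3 - 3α + 1).
Factor degrees with multiplicity: 1 + 2 + 3 = 6.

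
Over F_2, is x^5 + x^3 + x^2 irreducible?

Write g(x) = x^5 + x^3 + x^2.
Check for roots in F_2: g(0) = 0 → root; g(1) = 1.
g(0) = 0, so (x) divides g(x); g is reducible.

No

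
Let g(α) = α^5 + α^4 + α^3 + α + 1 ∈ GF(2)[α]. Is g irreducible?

Check for roots in GF(2): g(0) = 1; g(1) = 1.
No roots, so no linear factors.
Monic irreducibles of degree 2 over GF(2): α^2 + α + 1.
None of them divide g (all give nonzero remainder).
No irreducible factor of degree ≤ 2 exists, so g is irreducible over GF(2).

Yes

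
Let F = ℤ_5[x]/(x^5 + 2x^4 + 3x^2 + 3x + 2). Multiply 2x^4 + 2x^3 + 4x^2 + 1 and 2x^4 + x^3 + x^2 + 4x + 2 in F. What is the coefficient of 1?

Multiply in ℤ_5[x]: (2x^4 + 2x^3 + 4x^2 + 1)·(2x^4 + x^3 + x^2 + 4x + 2) = 4x^8 + x^7 + 2x^6 + 4x^5 + 3x^4 + x^3 + 4x^2 + 4x + 2.
Reduce using x^5 ≡ 3x^4 + 2x^2 + 2x + 3 (mod x^5 + 2x^4 + 3x^2 + 3x + 2).
Reduced: 2x^4 + x^3 + 2x + 2.

2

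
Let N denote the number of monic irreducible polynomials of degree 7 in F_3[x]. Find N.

x^(3^7) − x is the product of all monic irreducibles of degree dividing 7; Möbius inversion gives N = (1/7) Σ μ(7/d)·3^d.
Divisors of 7: 1, 7; μ(7/d) for each: -1, 1.
Σ = − 3^1 + 3^7 = 2184.
N = 2184/7 = 312.

312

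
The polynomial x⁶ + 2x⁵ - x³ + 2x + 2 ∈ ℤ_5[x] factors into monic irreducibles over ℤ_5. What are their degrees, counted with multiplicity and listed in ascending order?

1, 2, 3

Write h(x) = x⁶ + 2x⁵ - x³ + 2x + 2.
Roots in ℤ_5: h(0) = 2; h(1) = 1; h(2) = 1; h(3) = 1; h(4) = 0 → root.
Linear factors from roots: (x + 1).
Complete factorization: h(x) = (x + 1)·(x² + x + 1)·(x³ - 2x + 2).
Factor degrees with multiplicity: 1 + 2 + 3 = 6.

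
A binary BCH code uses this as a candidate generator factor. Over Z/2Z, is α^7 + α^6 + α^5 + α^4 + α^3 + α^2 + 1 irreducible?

Write f(α) = α^7 + α^6 + α^5 + α^4 + α^3 + α^2 + 1.
Check for roots in Z/2Z: f(0) = 1; f(1) = 1.
No roots, so no linear factors.
Monic irreducibles of degree 2 over GF(2): α^2 + α + 1.
None of them divide f (all give nonzero remainder).
Monic irreducibles of degree 3 over GF(2): α^3 + α + 1, α^3 + α^2 + 1.
None of them divide f (all give nonzero remainder).
No irreducible factor of degree ≤ 3 exists, so f is irreducible over GF(2).

Yes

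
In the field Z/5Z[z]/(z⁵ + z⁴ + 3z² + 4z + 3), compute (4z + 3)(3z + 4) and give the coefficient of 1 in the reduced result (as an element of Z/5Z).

2

Multiply in Z/5Z[z]: (4z + 3)·(3z + 4) = 2z² + 2.
Reduced: 2z² + 2.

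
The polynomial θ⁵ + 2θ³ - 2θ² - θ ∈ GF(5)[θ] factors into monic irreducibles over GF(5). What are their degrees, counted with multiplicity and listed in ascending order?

Write h(θ) = θ⁵ + 2θ³ - 2θ² - θ.
Roots in GF(5): h(0) = 0 → root; h(1) = 0 → root; h(2) = 3; h(3) = 1; h(4) = 1.
Linear factors from roots: (θ), (θ - 1).
Complete factorization: h(θ) = (θ)·(θ - 1)·(θ³ + θ² - 2θ + 1).
Factor degrees with multiplicity: 1 + 1 + 3 = 5.

1, 1, 3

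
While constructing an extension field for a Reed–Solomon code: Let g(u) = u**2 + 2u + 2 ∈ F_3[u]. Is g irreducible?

Check for roots in F_3: g(0) = 2; g(1) = 2; g(2) = 1.
No roots. A degree-2 polynomial over a field with no linear factor is irreducible.

Yes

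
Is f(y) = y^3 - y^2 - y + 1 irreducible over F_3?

Check for roots in F_3: f(0) = 1; f(1) = 0 → root; f(2) = 0 → root.
f(1) = 0, so (y − 1) divides f(y); f is reducible.

No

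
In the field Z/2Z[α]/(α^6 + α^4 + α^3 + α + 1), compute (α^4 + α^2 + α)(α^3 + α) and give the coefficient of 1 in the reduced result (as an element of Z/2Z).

0

Multiply in Z/2Z[α]: (α^4 + α^2 + α)·(α^3 + α) = α^7 + α^4 + α^3 + α^2.
Reduce using α^6 ≡ α^4 + α^3 + α + 1 (mod α^6 + α^4 + α^3 + α + 1).
Reduced: α^5 + α^3 + α.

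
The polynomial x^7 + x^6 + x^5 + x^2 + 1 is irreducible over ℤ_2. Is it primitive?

Yes

Write f(x) = x^7 + x^6 + x^5 + x^2 + 1.
|GF(2^7)^×| = 2^7 − 1 = 127. Prime factorization: 127 = 127.
f is primitive ⇔ x has order 127 in GF(2)[x]/(f), i.e. x^(127/q) ≠ 1 for each prime q | 127.
x^(1) mod f = x.
None equal 1, so x has full order 127; f is primitive.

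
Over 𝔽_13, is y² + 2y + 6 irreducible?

Write m(y) = y² + 2y + 6.
Check each element of 𝔽_13 for a root: m(0)=6, m(1)=9, m(2)=1, m(3)=8, m(4)=4, m(5)=2, m(6)=2, m(7)=4, m(8)=8, m(9)=1, m(10)=9, m(11)=6, m(12)=5.
No roots. A degree-2 polynomial over a field with no linear factor is irreducible.

Yes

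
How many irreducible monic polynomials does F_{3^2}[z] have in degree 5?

By the necklace-counting formula, N_9(5) = (1/5) Σ_{d|5} μ(5/d)·9^d.
Divisors of 5: 1, 5; μ(5/d) for each: -1, 1.
Σ = − 9^1 + 9^5 = 59040.
N = 59040/5 = 11808.

11808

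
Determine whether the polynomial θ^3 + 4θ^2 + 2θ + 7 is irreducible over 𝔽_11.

No

Write h(θ) = θ^3 + 4θ^2 + 2θ + 7.
Check each element of 𝔽_11 for a root: h(0)=7, h(1)=3, h(2)=2, h(3)=10, h(4)=0, h(5)=0, h(6)=5, h(7)=10, h(8)=10, h(9)=0, h(10)=8.
h(4) = 0, so (θ − 4) divides h(θ); h is reducible.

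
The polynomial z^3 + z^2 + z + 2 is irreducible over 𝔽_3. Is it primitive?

Write f(z) = z^3 + z^2 + z + 2.
|GF(3^3)^×| = 3^3 − 1 = 26. Prime factorization: 26 = 2·13.
f is primitive ⇔ z has order 26 in GF(3)[z]/(f), i.e. z^(26/q) ≠ 1 for each prime q | 26.
z^(13) mod f = 1
z^(2) mod f = z^2.
Since z^(13) = 1, the order of z divides 13 < 26; not primitive.

No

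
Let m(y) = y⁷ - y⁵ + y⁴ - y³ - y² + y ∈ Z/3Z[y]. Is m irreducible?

Check for roots in Z/3Z: m(0) = 0 → root; m(1) = 0 → root; m(2) = 0 → root.
m(0) = 0, so (y) divides m(y); m is reducible.

No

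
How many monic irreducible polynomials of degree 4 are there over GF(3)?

18

Gauss's count: N_{3}(4) = (1/4) Σ_{d|4} μ(4/d)·3^d.
Divisors of 4: 1, 2, 4; μ(4/d) for each: 0, -1, 1.
Σ = − 3^2 + 3^4 = 72.
N = 72/4 = 18.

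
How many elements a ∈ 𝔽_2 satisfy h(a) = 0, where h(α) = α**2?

1

Evaluate at each of the 2 elements of 𝔽_2:
h(0) = 0 → root; h(1) = 1.
Roots: {0}.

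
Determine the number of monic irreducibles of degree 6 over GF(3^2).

88440

The number of monic irreducibles of degree 6 over GF(9) is (1/6)·Σ_{d∣6} μ(6/d) 9^d.
Divisors of 6: 1, 2, 3, 6; μ(6/d) for each: 1, -1, -1, 1.
Σ = 9^1 − 9^2 − 9^3 + 9^6 = 530640.
N = 530640/6 = 88440.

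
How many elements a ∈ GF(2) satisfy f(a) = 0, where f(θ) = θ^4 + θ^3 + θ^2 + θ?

2

Evaluate at each of the 2 elements of GF(2):
f(0) = 0 → root; f(1) = 0 → root.
Roots: {0, 1}.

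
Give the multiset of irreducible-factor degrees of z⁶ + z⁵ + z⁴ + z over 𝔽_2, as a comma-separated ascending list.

1, 1, 1, 3

Write h(z) = z⁶ + z⁵ + z⁴ + z.
Roots in 𝔽_2: h(0) = 0 → root; h(1) = 0 → root.
Linear factors from roots: (z), (z + 1).
Complete factorization: h(z) = (z)·(z + 1)^2·(z³ + z² + 1).
Factor degrees with multiplicity: 1 + 1 + 1 + 3 = 6.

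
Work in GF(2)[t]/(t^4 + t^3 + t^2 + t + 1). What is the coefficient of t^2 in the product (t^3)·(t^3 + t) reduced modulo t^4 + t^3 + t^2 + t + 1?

Multiply in GF(2)[t]: (t^3)·(t^3 + t) = t^6 + t^4.
Reduce using t^4 ≡ t^3 + t^2 + t + 1 (mod t^4 + t^3 + t^2 + t + 1).
Reduced: t^3 + t^2 + 1.

1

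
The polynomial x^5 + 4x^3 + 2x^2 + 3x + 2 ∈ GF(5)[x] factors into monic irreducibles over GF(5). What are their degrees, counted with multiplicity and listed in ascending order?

1, 1, 3

Write h(x) = x^5 + 4x^3 + 2x^2 + 3x + 2.
Roots in GF(5): h(0) = 2; h(1) = 2; h(2) = 0 → root; h(3) = 0 → root; h(4) = 1.
Linear factors from roots: (x + 3), (x + 2).
Complete factorization: h(x) = (x + 2)·(x + 3)·(x^3 + 3x + 2).
Factor degrees with multiplicity: 1 + 1 + 3 = 5.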